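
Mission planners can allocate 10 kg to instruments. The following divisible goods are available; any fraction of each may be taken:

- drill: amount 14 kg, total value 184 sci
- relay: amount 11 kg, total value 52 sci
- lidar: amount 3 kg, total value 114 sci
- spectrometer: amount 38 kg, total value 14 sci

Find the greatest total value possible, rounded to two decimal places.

206.00

Take in order of value per unit:
- lidar (114/3 per unit): all 3 → value 114, running total 114.00
- drill (184/14 per unit): 7 of 14 → value 7×184/14 = 92.0000, running total 206.00
Total 206.00.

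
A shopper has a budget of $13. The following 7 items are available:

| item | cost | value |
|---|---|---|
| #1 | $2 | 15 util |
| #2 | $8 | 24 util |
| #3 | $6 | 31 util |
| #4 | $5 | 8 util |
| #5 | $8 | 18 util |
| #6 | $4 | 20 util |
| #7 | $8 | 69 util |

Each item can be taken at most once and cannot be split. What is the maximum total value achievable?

Check high-value combinations within $13:
- #6+#7: cost 4+8=12, value 20+69=89
- #1+#7: cost 2+8=10, value 15+69=84
- #4+#7: cost 5+8=13, value 8+69=77
- #7: cost 8, value 69
Best: 89 util.

89 util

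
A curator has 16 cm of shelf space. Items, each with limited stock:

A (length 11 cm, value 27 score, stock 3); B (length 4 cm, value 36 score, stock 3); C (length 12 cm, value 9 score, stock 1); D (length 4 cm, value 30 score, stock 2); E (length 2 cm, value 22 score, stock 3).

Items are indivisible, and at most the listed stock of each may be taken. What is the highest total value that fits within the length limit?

Best selections within length 16 and stock limits:
- 3×B + 2×E: length 16, value 152
- 2×B + 1×D + 2×E: length 16, value 146
- 1×B + 2×D + 2×E: length 16, value 140
Best: 152 score.

152 score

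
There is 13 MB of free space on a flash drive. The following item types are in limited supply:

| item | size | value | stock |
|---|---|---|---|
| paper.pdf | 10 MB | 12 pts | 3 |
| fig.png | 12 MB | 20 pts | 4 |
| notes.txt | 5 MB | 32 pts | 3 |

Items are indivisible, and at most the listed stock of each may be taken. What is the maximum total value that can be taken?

64 pts

Best selections within size 13 and stock limits:
- 2×notes.txt: size 10, value 64
- 1×notes.txt: size 5, value 32
- 1×fig.png: size 12, value 20
Best: 64 pts.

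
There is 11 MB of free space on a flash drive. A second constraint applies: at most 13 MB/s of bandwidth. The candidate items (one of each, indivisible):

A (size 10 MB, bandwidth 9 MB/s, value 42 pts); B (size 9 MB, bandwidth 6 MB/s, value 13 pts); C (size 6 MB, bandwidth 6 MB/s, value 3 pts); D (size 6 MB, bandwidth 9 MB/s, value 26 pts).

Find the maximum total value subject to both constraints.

Feasible sets respecting both limits:
- A: size 10, bandwidth 9, value 42
- D: size 6, bandwidth 9, value 26
- B: size 9, bandwidth 6, value 13
- C: size 6, bandwidth 6, value 3
Best: 42 pts.

42 pts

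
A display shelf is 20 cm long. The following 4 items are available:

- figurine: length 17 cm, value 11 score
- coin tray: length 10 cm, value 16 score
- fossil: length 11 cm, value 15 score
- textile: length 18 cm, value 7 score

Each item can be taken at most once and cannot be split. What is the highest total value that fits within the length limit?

Check high-value combinations within 20 cm:
- coin tray: length 10, value 16
- fossil: length 11, value 15
- figurine: length 17, value 11
- textile: length 18, value 7
Best: 16 score.

16 score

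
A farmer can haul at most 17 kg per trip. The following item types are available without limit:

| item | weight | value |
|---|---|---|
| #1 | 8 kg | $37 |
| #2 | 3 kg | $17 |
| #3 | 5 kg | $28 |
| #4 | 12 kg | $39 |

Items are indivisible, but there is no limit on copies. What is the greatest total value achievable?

$96

Best value-per-unit is #2 at 17/3; filling with it alone gives 5×17 = 85.
Optimal mix: 4×#2 + 1×#3 → weight 17, value 96.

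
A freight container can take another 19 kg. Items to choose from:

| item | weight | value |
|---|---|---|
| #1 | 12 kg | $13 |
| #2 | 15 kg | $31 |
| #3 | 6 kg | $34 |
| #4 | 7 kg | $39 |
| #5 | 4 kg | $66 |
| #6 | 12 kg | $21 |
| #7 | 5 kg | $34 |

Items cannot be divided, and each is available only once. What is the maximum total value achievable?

This is a 0/1 knapsack; check combinations near the capacity.
- #4+#5+#7: weight 7+4+5=16, value 39+66+34=139
- #3+#4+#5: weight 6+7+4=17, value 34+39+66=139
- #3+#5+#7: weight 6+4+5=15, value 34+66+34=134
Best: $139.

$139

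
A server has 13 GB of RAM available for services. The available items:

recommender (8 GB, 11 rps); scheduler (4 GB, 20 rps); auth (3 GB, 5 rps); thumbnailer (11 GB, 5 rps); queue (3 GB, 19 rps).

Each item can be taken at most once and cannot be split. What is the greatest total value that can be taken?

44 rps

Check high-value combinations within 13 GB:
- scheduler+auth+queue: memory 4+3+3=10, value 20+5+19=44
- scheduler+queue: memory 4+3=7, value 20+19=39
- recommender+scheduler: memory 8+4=12, value 11+20=31
Best: 44 rps.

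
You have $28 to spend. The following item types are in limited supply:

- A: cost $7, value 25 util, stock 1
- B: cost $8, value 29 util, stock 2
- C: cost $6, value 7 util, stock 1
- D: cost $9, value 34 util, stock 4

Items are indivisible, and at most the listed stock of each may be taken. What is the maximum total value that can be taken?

Best selections within cost 28 and stock limits:
- 3×D: cost 27, value 102
- 1×B + 2×D: cost 26, value 97
Best: 102 util.

102 util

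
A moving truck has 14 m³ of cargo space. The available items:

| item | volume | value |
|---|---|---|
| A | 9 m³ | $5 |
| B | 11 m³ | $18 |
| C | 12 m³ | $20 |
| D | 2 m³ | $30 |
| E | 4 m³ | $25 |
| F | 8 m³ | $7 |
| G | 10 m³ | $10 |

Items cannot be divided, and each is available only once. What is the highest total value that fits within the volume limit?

This is a 0/1 knapsack; check combinations near the capacity.
- D+E+F: volume 2+4+8=14, value 30+25+7=62
- D+E: volume 2+4=6, value 30+25=55
- C+D: volume 12+2=14, value 20+30=50
- B+D: volume 11+2=13, value 18+30=48
Best: $62.

$62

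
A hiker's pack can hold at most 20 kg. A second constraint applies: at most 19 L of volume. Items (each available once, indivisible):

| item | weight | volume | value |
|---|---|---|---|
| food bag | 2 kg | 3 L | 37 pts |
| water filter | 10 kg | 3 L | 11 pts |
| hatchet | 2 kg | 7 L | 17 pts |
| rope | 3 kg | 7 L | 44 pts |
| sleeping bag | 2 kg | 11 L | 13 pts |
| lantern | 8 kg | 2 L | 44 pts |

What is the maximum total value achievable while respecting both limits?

142 pts

Feasible sets respecting both limits:
- food bag+hatchet+rope+lantern: weight 15, volume 19, value 142
- food bag+rope+lantern: weight 13, volume 12, value 125
- hatchet+rope+lantern: weight 13, volume 16, value 105
- food bag+hatchet+rope: weight 7, volume 17, value 98
Best: 142 pts.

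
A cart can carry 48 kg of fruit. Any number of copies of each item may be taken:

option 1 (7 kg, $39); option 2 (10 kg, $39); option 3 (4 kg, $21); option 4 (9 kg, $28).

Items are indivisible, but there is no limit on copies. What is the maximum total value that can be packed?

Best value-per-unit is option 1 at 39/7; filling with it alone gives 6×39 = 234.
Optimal mix: 4×option 1 + 5×option 3 → weight 48, value 261.

$261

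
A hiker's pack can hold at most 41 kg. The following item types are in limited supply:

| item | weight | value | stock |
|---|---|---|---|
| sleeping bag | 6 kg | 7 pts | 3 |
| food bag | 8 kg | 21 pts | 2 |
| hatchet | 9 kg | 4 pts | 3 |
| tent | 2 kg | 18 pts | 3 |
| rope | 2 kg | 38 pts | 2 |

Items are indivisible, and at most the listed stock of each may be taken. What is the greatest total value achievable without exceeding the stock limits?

186 pts

Top feasible selections:
- 2×sleeping bag + 2×food bag + 3×tent + 2×rope: weight 38, value 186
- 1×sleeping bag + 2×food bag + 1×hatchet + 3×tent + 2×rope: weight 41, value 183
Best: 186 pts.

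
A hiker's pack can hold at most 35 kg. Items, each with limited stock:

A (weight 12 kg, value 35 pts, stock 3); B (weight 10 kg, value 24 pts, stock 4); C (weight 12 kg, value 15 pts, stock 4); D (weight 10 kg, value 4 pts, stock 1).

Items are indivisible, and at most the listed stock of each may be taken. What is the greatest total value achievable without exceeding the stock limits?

Best selections within weight 35 and stock limits:
- 2×A + 1×B: weight 34, value 94
- 1×A + 2×B: weight 32, value 83
- 1×A + 1×B + 1×C: weight 34, value 74
Best: 94 pts.

94 pts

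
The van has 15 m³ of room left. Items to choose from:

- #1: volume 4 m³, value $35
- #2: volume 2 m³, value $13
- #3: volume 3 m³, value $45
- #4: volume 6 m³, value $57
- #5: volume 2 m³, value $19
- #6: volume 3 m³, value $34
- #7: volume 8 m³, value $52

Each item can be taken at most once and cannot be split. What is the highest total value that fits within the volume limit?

$156

Check high-value combinations within 15 m³:
- #1+#3+#4+#5: volume 4+3+6+2=15, value 35+45+57+19=156
- #3+#4+#5+#6: volume 3+6+2+3=14, value 45+57+19+34=155
- #1+#2+#3+#4: volume 4+2+3+6=15, value 35+13+45+57=150
Best: $156.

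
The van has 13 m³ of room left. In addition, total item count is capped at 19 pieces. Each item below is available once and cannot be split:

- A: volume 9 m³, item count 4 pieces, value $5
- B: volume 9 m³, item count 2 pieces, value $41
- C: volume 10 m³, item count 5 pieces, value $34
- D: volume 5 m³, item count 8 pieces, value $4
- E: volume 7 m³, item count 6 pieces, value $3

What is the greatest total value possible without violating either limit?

$41

Feasible sets respecting both limits:
- B: volume 9, item count 2, value 41
- C: volume 10, item count 5, value 34
- D+E: volume 12, item count 14, value 7
Best: $41.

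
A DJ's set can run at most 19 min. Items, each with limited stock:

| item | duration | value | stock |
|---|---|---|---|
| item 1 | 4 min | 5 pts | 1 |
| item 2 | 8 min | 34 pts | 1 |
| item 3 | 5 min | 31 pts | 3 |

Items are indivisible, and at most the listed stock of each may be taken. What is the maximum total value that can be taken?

98 pts

Best selections within duration 19 and stock limits:
- 1×item 1 + 3×item 3: duration 19, value 98
- 1×item 2 + 2×item 3: duration 18, value 96
- 3×item 3: duration 15, value 93
- 1×item 1 + 1×item 2 + 1×item 3: duration 17, value 70
Best: 98 pts.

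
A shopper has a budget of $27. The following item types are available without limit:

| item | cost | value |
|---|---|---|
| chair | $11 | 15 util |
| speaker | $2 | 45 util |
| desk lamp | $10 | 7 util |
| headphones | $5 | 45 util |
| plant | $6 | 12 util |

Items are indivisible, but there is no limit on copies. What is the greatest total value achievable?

585 util

Best value-per-unit is speaker at 45/2, and filling with it alone uses cost 13×2=26. No mix of the others beats 13×45 = 585.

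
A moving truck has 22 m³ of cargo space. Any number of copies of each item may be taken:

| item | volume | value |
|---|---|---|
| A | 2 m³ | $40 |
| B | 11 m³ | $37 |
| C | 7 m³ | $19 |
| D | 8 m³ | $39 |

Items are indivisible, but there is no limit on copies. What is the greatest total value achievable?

Best value-per-unit is A at 40/2, and filling with it alone uses volume 11×2=22. No mix of the others beats 11×40 = 440.

$440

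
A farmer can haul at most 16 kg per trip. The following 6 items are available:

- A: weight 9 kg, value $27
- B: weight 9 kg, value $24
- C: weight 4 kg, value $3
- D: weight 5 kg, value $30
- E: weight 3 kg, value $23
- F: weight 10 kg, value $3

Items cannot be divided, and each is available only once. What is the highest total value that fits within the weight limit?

Check high-value combinations within 16 kg:
- A+D: weight 9+5=14, value 27+30=57
- C+D+E: weight 4+5+3=12, value 3+30+23=56
- B+D: weight 9+5=14, value 24+30=54
Best: $57.

$57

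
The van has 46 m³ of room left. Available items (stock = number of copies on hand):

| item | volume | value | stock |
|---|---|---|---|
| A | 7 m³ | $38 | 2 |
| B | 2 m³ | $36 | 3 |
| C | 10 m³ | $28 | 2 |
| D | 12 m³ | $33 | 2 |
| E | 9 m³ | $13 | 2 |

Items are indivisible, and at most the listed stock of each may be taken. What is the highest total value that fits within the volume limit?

Top feasible selections:
- 2×A + 3×B + 2×D: volume 44, value 250
- 2×A + 3×B + 1×C + 1×D: volume 42, value 245
Best: $250.

$250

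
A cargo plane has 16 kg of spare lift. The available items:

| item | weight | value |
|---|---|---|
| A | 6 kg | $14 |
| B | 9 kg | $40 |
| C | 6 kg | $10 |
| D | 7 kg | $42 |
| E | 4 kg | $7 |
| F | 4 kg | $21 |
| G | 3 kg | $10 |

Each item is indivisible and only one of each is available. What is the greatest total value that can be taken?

$82

This is a 0/1 knapsack; check combinations near the capacity.
- B+D: weight 9+7=16, value 40+42=82
- D+F+G: weight 7+4+3=14, value 42+21+10=73
- B+F+G: weight 9+4+3=16, value 40+21+10=71
Best: $82.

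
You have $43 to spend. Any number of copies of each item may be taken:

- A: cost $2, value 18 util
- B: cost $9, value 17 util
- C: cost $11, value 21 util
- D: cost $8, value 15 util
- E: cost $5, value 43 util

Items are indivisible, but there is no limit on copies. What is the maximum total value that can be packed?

385 util

Best value-per-unit is A at 18/2; filling with it alone gives 21×18 = 378.
Optimal mix: 19×A + 1×E → cost 43, value 385.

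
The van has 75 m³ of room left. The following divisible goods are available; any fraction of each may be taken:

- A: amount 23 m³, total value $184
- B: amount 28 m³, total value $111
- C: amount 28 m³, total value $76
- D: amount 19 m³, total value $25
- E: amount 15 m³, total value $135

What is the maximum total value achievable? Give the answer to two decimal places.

454.43

Take in order of value per unit:
- E (135/15 per unit): all 15 → value 135, running total 135.00
- A (184/23 per unit): all 23 → value 184, running total 319.00
- B (111/28 per unit): all 28 → value 111, running total 430.00
- C (76/28 per unit): 9 of 28 → value 9×76/28 = 24.4286, running total 454.43
Total 454.43.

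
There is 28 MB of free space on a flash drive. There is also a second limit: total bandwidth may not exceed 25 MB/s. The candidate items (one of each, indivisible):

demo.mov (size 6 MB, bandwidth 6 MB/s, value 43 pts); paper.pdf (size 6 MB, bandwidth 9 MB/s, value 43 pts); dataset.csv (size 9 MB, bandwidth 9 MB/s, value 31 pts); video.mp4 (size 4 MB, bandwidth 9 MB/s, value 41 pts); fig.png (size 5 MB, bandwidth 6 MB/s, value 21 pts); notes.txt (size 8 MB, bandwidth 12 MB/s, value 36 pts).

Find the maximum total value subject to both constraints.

127 pts

Feasible sets respecting both limits:
- demo.mov+paper.pdf+video.mp4: size 16, bandwidth 24, value 127
- demo.mov+paper.pdf+dataset.csv: size 21, bandwidth 24, value 117
- demo.mov+dataset.csv+video.mp4: size 19, bandwidth 24, value 115
- demo.mov+paper.pdf+fig.png: size 17, bandwidth 21, value 107
Best: 127 pts.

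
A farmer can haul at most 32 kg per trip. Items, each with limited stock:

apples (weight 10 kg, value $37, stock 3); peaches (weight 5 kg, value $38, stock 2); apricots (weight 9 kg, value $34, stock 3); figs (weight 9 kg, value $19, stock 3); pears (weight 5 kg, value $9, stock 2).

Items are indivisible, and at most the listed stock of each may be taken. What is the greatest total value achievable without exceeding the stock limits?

Top feasible selections:
- 2×apples + 2×peaches: weight 30, value 150
- 1×apples + 2×peaches + 1×apricots: weight 29, value 147
- 2×peaches + 2×apricots: weight 28, value 144
Best: $150.

$150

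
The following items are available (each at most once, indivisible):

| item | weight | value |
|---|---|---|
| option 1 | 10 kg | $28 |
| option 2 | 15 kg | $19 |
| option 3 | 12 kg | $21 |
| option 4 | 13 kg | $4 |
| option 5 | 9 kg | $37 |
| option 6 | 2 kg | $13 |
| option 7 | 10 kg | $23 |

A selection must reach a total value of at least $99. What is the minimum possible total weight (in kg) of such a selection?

31

Subsets with value ≥ 99, sorted by total weight:
- option 1+option 5+option 6+option 7: weight 31, value 101
- option 1+option 3+option 5+option 6: weight 33, value 99
- option 1+option 3+option 5+option 7: weight 41, value 109
- option 1+option 3+option 5+option 6+option 7: weight 43, value 122
Minimum weight: 31 kg.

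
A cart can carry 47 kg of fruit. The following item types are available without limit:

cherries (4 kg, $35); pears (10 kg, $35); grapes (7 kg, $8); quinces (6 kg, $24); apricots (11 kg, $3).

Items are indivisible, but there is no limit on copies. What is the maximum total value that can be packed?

$385

Best value-per-unit is cherries at 35/4, and filling with it alone uses weight 11×4=44. No mix of the others beats 11×35 = 385.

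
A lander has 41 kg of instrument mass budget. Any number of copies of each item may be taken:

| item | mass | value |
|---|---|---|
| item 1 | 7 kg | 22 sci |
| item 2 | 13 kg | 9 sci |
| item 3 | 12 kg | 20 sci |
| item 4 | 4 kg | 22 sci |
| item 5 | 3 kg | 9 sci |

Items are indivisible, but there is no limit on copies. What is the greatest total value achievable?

Best value-per-unit is item 4 at 22/4, and filling with it alone uses mass 10×4=40. No mix of the others beats 10×22 = 220.

220 sci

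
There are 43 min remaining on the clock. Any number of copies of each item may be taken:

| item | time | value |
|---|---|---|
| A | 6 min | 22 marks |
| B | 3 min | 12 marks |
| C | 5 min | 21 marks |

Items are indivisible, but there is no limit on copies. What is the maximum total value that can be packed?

180 marks

Best value-per-unit is C at 21/5; filling with it alone gives 8×21 = 168.
Optimal mix: 1×B + 8×C → time 43, value 180.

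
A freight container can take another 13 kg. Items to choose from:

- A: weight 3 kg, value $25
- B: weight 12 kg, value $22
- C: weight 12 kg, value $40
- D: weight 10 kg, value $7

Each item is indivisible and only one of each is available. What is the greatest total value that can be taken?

$40

Check high-value combinations within 13 kg:
- C: weight 12, value 40
- A+D: weight 3+10=13, value 25+7=32
- A: weight 3, value 25
- B: weight 12, value 22
Best: $40.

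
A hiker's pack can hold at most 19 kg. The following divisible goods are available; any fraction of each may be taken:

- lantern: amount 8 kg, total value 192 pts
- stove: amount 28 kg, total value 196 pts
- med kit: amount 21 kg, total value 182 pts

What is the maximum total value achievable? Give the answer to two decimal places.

287.33

Take in order of value per unit:
- lantern (192/8 per unit): all 8 → value 192, running total 192.00
- med kit (182/21 per unit): 11 of 21 → value 11×182/21 = 95.3333, running total 287.33
Total 287.33.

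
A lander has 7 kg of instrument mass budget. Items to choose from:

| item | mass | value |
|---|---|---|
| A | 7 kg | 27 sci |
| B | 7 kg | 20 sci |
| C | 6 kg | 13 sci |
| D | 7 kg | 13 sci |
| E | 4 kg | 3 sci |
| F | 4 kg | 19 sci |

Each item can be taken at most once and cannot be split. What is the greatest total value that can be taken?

27 sci

This is a 0/1 knapsack; check combinations near the capacity.
- A: mass 7, value 27
- B: mass 7, value 20
- F: mass 4, value 19
- C: mass 6, value 13
Best: 27 sci.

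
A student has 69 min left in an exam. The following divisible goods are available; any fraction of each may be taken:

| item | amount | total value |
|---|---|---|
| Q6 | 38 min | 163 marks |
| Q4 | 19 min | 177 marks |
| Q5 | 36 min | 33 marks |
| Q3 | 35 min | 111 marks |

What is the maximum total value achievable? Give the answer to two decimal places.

Take in order of value per unit:
- Q4 (177/19 per unit): all 19 → value 177, running total 177.00
- Q6 (163/38 per unit): all 38 → value 163, running total 340.00
- Q3 (111/35 per unit): 12 of 35 → value 12×111/35 = 38.0571, running total 378.06
Total 378.06.

378.06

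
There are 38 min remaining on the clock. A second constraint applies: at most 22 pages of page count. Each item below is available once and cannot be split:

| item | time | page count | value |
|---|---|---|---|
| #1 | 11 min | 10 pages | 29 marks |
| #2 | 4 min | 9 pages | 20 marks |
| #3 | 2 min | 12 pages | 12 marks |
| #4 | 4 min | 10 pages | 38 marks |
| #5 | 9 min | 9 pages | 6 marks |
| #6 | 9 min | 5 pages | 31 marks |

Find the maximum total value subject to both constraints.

69 marks

Feasible sets respecting both limits:
- #4+#6: time 13, page count 15, value 69
- #1+#4: time 15, page count 20, value 67
- #1+#6: time 20, page count 15, value 60
- #2+#4: time 8, page count 19, value 58
Best: 69 marks.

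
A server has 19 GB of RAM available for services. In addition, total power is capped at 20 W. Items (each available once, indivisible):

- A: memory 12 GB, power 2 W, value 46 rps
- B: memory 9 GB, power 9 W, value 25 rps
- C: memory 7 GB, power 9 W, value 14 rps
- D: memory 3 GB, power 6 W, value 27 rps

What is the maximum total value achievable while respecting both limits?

Feasible sets respecting both limits:
- A+D: memory 15, power 8, value 73
- A+C: memory 19, power 11, value 60
- B+D: memory 12, power 15, value 52
Best: 73 rps.

73 rps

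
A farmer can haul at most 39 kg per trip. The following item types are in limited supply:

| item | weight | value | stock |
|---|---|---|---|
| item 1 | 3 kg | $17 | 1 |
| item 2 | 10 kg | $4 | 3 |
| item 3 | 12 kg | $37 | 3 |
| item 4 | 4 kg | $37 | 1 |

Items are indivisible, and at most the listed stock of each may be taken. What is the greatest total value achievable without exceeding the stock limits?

$128

Top feasible selections:
- 1×item 1 + 2×item 3 + 1×item 4: weight 31, value 128
- 1×item 1 + 3×item 3: weight 39, value 128
- 1×item 2 + 2×item 3 + 1×item 4: weight 38, value 115
- 2×item 3 + 1×item 4: weight 28, value 111
Best: $128.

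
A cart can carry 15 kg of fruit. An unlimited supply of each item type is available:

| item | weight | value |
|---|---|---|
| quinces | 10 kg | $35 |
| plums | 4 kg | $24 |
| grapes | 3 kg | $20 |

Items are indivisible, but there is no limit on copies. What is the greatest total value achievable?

Best value-per-unit is grapes at 20/3, and filling with it alone uses weight 5×3=15. No mix of the others beats 5×20 = 100.

$100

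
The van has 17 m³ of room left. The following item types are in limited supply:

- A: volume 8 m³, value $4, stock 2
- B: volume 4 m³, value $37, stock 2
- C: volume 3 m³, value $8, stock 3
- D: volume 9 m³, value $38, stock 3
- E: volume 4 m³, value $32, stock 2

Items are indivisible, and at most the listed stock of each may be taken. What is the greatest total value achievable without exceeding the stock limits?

$138

Top feasible selections:
- 2×B + 2×E: volume 16, value 138
- 2×B + 1×C + 1×E: volume 15, value 114
- 2×B + 1×D: volume 17, value 112
Best: $138.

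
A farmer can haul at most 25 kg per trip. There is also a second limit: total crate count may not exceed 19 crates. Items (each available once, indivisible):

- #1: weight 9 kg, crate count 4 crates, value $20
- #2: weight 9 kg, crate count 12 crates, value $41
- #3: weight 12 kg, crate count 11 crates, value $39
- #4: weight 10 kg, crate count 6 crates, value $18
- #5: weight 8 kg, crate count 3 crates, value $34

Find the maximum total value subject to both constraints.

$75

Feasible sets respecting both limits:
- #2+#5: weight 17, crate count 15, value 75
- #3+#5: weight 20, crate count 14, value 73
- #1+#2: weight 18, crate count 16, value 61
Best: $75.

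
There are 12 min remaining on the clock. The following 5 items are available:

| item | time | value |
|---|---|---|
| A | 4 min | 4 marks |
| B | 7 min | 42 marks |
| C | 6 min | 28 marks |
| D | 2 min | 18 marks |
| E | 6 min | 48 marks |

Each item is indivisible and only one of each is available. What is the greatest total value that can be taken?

76 marks

This is a 0/1 knapsack; check combinations near the capacity.
- C+E: time 6+6=12, value 28+48=76
- A+D+E: time 4+2+6=12, value 4+18+48=70
- D+E: time 2+6=8, value 18+48=66
Best: 76 marks.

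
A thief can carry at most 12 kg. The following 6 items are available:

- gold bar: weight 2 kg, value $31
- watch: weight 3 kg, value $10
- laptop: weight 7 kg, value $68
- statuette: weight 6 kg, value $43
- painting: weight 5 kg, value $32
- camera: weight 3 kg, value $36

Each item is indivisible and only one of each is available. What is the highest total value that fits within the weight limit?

Check high-value combinations within 12 kg:
- gold bar+laptop+camera: weight 2+7+3=12, value 31+68+36=135
- gold bar+statuette+camera: weight 2+6+3=11, value 31+43+36=110
- gold bar+watch+laptop: weight 2+3+7=12, value 31+10+68=109
- laptop+camera: weight 7+3=10, value 68+36=104
- laptop+painting: weight 7+5=12, value 68+32=100
Best: $135.

$135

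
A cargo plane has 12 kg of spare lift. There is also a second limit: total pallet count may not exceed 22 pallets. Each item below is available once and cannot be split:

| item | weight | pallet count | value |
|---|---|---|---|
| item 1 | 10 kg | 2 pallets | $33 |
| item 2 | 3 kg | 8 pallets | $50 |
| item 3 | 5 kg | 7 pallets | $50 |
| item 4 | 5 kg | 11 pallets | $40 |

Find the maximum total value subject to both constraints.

Feasible sets respecting both limits:
- item 2+item 3: weight 8, pallet count 15, value 100
- item 2+item 4: weight 8, pallet count 19, value 90
- item 3+item 4: weight 10, pallet count 18, value 90
- item 2: weight 3, pallet count 8, value 50
Best: $100.

$100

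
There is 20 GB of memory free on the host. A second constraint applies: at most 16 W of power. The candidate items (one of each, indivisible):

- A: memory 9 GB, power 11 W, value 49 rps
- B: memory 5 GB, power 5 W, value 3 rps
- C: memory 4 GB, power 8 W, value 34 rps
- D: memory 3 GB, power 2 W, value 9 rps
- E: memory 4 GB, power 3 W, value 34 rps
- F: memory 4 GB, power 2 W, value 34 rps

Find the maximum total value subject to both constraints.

Feasible sets respecting both limits:
- A+E+F: memory 17, power 16, value 117
- C+D+E+F: memory 15, power 15, value 111
- C+E+F: memory 12, power 13, value 102
Best: 117 rps.

117 rps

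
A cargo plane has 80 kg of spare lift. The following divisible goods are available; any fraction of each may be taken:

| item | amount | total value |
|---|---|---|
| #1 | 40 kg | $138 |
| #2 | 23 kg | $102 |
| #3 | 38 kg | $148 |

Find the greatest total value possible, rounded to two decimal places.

315.55

Take in order of value per unit:
- #2 (102/23 per unit): all 23 → value 102, running total 102.00
- #3 (148/38 per unit): all 38 → value 148, running total 250.00
- #1 (138/40 per unit): 19 of 40 → value 19×138/40 = 65.5500, running total 315.55
Total 315.55.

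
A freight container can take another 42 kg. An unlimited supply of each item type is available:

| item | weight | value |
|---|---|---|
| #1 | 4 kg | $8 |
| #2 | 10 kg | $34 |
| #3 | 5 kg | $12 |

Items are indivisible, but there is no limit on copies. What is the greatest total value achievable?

Best value-per-unit is #2 at 34/10, and filling with it alone uses weight 4×10=40. No mix of the others beats 4×34 = 136.

$136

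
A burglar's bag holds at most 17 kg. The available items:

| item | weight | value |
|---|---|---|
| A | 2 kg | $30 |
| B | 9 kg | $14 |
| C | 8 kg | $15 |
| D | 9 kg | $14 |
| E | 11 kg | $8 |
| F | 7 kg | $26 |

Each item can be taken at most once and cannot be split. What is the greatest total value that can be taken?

This is a 0/1 knapsack; check combinations near the capacity.
- A+C+F: weight 2+8+7=17, value 30+15+26=71
- A+F: weight 2+7=9, value 30+26=56
- A+C: weight 2+8=10, value 30+15=45
- A+B: weight 2+9=11, value 30+14=44
- A+D: weight 2+9=11, value 30+14=44
Best: $71.

$71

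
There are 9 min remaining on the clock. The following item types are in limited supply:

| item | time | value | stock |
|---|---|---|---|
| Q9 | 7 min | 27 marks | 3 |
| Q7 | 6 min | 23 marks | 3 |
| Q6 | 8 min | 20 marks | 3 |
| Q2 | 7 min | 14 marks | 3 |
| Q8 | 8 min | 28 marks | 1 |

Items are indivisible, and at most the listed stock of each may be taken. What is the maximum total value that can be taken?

Top feasible selections:
- 1×Q8: time 8, value 28
- 1×Q9: time 7, value 27
- 1×Q7: time 6, value 23
Best: 28 marks.

28 marks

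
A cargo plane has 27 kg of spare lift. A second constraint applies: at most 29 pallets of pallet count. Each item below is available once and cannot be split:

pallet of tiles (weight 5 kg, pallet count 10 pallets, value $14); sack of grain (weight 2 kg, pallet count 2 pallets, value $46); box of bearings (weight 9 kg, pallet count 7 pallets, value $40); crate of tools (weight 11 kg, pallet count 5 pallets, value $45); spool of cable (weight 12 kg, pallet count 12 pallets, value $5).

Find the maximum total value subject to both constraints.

Feasible sets respecting both limits:
- pallet of tiles+sack of grain+box of bearings+crate of tools: weight 27, pallet count 24, value 145
- sack of grain+box of bearings+crate of tools: weight 22, pallet count 14, value 131
- pallet of tiles+sack of grain+crate of tools: weight 18, pallet count 17, value 105
- pallet of tiles+sack of grain+box of bearings: weight 16, pallet count 19, value 100
Best: $145.

$145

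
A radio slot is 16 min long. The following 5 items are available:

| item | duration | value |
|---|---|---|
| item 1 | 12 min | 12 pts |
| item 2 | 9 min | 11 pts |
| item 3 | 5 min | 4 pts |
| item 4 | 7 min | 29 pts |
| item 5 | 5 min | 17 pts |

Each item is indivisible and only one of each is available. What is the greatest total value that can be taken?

46 pts

Check high-value combinations within 16 min:
- item 4+item 5: duration 7+5=12, value 29+17=46
- item 2+item 4: duration 9+7=16, value 11+29=40
- item 3+item 4: duration 5+7=12, value 4+29=33
Best: 46 pts.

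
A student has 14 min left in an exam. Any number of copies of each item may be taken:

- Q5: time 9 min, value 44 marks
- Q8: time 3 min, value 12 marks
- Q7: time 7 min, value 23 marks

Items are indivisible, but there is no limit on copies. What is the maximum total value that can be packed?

Best value-per-unit is Q5 at 44/9; filling with it alone gives 1×44 = 44.
Optimal mix: 1×Q5 + 1×Q8 → time 12, value 56.

56 marks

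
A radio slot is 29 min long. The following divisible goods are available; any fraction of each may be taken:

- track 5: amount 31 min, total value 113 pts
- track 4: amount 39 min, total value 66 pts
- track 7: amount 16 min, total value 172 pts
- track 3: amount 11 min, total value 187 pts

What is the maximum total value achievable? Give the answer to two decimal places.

366.29

Take in order of value per unit:
- track 3 (187/11 per unit): all 11 → value 187, running total 187.00
- track 7 (172/16 per unit): all 16 → value 172, running total 359.00
- track 5 (113/31 per unit): 2 of 31 → value 2×113/31 = 7.2903, running total 366.29
Total 366.29.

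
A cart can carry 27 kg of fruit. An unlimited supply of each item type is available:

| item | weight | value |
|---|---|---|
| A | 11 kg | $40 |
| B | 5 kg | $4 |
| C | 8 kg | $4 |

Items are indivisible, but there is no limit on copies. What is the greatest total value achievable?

Best value-per-unit is A at 40/11; filling with it alone gives 2×40 = 80.
Optimal mix: 2×A + 1×B → weight 27, value 84.

$84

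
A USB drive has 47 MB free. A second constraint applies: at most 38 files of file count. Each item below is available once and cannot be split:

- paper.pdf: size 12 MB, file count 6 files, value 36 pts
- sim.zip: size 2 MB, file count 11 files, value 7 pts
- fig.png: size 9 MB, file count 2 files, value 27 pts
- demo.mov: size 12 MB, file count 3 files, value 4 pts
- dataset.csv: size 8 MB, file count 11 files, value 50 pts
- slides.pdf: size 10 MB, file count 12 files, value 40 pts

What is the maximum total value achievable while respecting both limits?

153 pts

Feasible sets respecting both limits:
- paper.pdf+fig.png+dataset.csv+slides.pdf: size 39, file count 31, value 153
- paper.pdf+demo.mov+dataset.csv+slides.pdf: size 42, file count 32, value 130
- paper.pdf+dataset.csv+slides.pdf: size 30, file count 29, value 126
- paper.pdf+sim.zip+fig.png+demo.mov+dataset.csv: size 43, file count 33, value 124
Best: 153 pts.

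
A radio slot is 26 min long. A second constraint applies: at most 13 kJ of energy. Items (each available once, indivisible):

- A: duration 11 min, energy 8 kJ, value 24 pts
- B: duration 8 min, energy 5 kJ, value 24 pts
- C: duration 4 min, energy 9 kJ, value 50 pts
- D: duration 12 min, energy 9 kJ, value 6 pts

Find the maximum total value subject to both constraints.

Feasible sets respecting both limits:
- C: duration 4, energy 9, value 50
- A+B: duration 19, energy 13, value 48
- A: duration 11, energy 8, value 24
Best: 50 pts.

50 pts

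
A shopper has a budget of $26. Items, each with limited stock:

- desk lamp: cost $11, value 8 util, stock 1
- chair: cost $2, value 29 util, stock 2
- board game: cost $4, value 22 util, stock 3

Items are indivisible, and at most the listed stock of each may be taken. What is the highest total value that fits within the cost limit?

124 util

Best selections within cost 26 and stock limits:
- 2×chair + 3×board game: cost 16, value 124
- 1×desk lamp + 2×chair + 2×board game: cost 23, value 110
- 1×desk lamp + 1×chair + 3×board game: cost 25, value 103
- 2×chair + 2×board game: cost 12, value 102
Best: 124 util.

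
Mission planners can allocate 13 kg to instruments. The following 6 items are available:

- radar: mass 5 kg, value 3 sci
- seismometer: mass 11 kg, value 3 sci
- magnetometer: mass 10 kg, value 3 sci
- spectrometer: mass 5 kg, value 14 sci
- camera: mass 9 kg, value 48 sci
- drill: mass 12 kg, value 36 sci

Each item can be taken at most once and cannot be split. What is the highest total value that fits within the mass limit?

48 sci

Check high-value combinations within 13 kg:
- camera: mass 9, value 48
- drill: mass 12, value 36
- radar+spectrometer: mass 5+5=10, value 3+14=17
Best: 48 sci.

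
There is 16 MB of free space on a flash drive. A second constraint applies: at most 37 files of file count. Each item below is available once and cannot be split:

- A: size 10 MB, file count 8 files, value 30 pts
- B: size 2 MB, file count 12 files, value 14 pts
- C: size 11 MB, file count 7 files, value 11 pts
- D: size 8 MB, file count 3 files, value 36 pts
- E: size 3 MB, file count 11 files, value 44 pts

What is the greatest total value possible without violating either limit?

Feasible sets respecting both limits:
- B+D+E: size 13, file count 26, value 94
- A+B+E: size 15, file count 31, value 88
- D+E: size 11, file count 14, value 80
Best: 94 pts.

94 pts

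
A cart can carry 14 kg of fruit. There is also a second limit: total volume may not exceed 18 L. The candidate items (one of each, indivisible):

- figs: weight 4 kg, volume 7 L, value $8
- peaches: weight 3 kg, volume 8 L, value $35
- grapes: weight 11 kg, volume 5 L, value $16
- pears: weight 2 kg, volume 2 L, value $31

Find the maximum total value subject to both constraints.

Feasible sets respecting both limits:
- figs+peaches+pears: weight 9, volume 17, value 74
- peaches+pears: weight 5, volume 10, value 66
- peaches+grapes: weight 14, volume 13, value 51
Best: $74.

$74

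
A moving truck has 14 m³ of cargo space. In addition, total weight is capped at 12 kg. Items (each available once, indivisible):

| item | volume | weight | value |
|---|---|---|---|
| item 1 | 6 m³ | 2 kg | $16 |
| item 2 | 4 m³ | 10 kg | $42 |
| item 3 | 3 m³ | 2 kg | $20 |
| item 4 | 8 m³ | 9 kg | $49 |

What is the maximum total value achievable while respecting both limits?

Feasible sets respecting both limits:
- item 3+item 4: volume 11, weight 11, value 69
- item 1+item 4: volume 14, weight 11, value 65
- item 2+item 3: volume 7, weight 12, value 62
Best: $69.

$69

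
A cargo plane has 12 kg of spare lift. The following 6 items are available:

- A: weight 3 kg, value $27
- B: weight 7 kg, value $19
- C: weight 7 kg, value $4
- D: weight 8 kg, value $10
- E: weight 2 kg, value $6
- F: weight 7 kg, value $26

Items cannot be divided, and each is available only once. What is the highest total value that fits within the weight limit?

$59

This is a 0/1 knapsack; check combinations near the capacity.
- A+E+F: weight 3+2+7=12, value 27+6+26=59
- A+F: weight 3+7=10, value 27+26=53
- A+B+E: weight 3+7+2=12, value 27+19+6=52
Best: $59.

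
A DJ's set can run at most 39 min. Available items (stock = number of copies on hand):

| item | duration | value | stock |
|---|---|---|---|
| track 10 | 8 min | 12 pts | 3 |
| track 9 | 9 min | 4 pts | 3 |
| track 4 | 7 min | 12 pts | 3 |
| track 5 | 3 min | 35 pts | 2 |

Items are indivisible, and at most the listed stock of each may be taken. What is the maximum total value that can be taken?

118 pts

Best selections within duration 39 and stock limits:
- 1×track 10 + 3×track 4 + 2×track 5: duration 35, value 118
- 2×track 10 + 2×track 4 + 2×track 5: duration 36, value 118
- 3×track 10 + 1×track 4 + 2×track 5: duration 37, value 118
Best: 118 pts.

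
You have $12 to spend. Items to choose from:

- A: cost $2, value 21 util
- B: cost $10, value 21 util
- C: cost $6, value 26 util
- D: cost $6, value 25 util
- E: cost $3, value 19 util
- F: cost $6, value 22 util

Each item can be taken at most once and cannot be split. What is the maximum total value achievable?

Check high-value combinations within $12:
- A+C+E: cost 2+6+3=11, value 21+26+19=66
- A+D+E: cost 2+6+3=11, value 21+25+19=65
- A+E+F: cost 2+3+6=11, value 21+19+22=62
- C+D: cost 6+6=12, value 26+25=51
Best: 66 util.

66 util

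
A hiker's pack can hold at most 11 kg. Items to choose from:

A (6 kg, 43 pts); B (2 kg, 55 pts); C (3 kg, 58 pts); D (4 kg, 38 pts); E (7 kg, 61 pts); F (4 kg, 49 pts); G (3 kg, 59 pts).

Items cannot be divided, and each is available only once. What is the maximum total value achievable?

172 pts

Check high-value combinations within 11 kg:
- B+C+G: weight 2+3+3=8, value 55+58+59=172
- C+F+G: weight 3+4+3=10, value 58+49+59=166
- B+F+G: weight 2+4+3=9, value 55+49+59=163
- B+C+F: weight 2+3+4=9, value 55+58+49=162
Best: 172 pts.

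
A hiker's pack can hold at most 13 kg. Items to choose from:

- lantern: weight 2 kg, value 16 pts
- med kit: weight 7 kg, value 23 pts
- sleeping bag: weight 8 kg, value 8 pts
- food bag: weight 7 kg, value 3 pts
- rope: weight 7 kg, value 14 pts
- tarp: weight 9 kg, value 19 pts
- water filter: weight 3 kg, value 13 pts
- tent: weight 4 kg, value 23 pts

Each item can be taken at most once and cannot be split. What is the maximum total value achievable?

Check high-value combinations within 13 kg:
- lantern+med kit+tent: weight 2+7+4=13, value 16+23+23=62
- lantern+rope+tent: weight 2+7+4=13, value 16+14+23=53
- lantern+water filter+tent: weight 2+3+4=9, value 16+13+23=52
- lantern+med kit+water filter: weight 2+7+3=12, value 16+23+13=52
- med kit+tent: weight 7+4=11, value 23+23=46
Best: 62 pts.

62 pts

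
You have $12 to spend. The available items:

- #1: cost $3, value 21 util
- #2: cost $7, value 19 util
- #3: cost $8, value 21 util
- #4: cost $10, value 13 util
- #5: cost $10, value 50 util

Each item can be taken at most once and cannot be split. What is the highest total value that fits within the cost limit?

This is a 0/1 knapsack; check combinations near the capacity.
- #5: cost 10, value 50
- #1+#3: cost 3+8=11, value 21+21=42
- #1+#2: cost 3+7=10, value 21+19=40
Best: 50 util.

50 util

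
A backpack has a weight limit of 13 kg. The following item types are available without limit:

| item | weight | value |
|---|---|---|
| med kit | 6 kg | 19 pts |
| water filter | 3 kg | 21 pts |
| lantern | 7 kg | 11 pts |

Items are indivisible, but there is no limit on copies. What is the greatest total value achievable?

Best value-per-unit is water filter at 21/3, and filling with it alone uses weight 4×3=12. No mix of the others beats 4×21 = 84.

84 pts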